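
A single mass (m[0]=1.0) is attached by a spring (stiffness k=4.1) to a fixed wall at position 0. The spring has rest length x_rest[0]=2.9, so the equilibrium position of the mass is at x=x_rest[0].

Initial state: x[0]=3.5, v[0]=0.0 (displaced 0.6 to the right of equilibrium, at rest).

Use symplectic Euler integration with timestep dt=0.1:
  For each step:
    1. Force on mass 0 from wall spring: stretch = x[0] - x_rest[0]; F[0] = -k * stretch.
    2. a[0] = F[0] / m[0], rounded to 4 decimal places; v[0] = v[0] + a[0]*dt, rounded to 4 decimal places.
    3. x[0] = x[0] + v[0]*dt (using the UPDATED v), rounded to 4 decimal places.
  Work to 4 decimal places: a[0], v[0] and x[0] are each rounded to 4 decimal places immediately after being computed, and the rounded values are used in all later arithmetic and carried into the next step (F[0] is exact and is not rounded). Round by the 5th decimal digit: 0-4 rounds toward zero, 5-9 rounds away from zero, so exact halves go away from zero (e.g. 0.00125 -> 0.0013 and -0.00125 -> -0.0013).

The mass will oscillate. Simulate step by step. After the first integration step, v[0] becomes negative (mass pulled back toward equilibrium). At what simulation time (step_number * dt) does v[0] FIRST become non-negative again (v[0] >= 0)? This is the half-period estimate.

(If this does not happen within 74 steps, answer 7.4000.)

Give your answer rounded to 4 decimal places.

Answer: 1.6000

Derivation:
Step 0: x=[3.5000] v=[0.0000]
Step 1: x=[3.4754] v=[-0.2460]
Step 2: x=[3.4272] v=[-0.4819]
Step 3: x=[3.3574] v=[-0.6981]
Step 4: x=[3.2688] v=[-0.8856]
Step 5: x=[3.1651] v=[-1.0368]
Step 6: x=[3.0506] v=[-1.1455]
Step 7: x=[2.9299] v=[-1.2073]
Step 8: x=[2.8079] v=[-1.2196]
Step 9: x=[2.6897] v=[-1.1818]
Step 10: x=[2.5801] v=[-1.0956]
Step 11: x=[2.4837] v=[-0.9644]
Step 12: x=[2.4043] v=[-0.7937]
Step 13: x=[2.3453] v=[-0.5905]
Step 14: x=[2.3090] v=[-0.3631]
Step 15: x=[2.2969] v=[-0.1208]
Step 16: x=[2.3096] v=[0.1265]
First v>=0 after going negative at step 16, time=1.6000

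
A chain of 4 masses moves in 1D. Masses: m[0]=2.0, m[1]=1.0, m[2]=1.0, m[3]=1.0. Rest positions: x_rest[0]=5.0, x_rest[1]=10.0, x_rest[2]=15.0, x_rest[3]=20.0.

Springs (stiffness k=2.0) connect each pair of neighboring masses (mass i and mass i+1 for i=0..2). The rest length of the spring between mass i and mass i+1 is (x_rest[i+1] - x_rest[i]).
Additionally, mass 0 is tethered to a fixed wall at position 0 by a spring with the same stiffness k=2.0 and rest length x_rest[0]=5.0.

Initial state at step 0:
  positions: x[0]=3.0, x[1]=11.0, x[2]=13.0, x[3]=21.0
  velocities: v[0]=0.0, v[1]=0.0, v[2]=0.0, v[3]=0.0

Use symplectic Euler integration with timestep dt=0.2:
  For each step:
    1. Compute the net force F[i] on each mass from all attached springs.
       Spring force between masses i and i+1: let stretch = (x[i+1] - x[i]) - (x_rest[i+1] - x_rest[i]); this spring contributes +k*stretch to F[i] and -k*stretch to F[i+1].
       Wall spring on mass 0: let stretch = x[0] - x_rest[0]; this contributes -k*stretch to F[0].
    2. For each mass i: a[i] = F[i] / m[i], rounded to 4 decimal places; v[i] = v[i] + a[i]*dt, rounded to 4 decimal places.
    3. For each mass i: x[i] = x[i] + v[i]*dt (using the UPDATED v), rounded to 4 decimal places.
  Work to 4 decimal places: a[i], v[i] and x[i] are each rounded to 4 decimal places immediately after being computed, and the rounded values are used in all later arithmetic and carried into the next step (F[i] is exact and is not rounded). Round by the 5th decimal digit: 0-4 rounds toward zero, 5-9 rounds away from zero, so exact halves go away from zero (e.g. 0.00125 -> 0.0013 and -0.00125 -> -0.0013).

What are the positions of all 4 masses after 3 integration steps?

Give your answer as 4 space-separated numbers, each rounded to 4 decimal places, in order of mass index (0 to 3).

Answer: 4.0321 8.7414 15.2446 19.8326

Derivation:
Step 0: x=[3.0000 11.0000 13.0000 21.0000] v=[0.0000 0.0000 0.0000 0.0000]
Step 1: x=[3.2000 10.5200 13.4800 20.7600] v=[1.0000 -2.4000 2.4000 -1.2000]
Step 2: x=[3.5648 9.6912 14.3056 20.3376] v=[1.8240 -4.1440 4.1280 -2.1120]
Step 3: x=[4.0321 8.7414 15.2446 19.8326] v=[2.3363 -4.7488 4.6950 -2.5248]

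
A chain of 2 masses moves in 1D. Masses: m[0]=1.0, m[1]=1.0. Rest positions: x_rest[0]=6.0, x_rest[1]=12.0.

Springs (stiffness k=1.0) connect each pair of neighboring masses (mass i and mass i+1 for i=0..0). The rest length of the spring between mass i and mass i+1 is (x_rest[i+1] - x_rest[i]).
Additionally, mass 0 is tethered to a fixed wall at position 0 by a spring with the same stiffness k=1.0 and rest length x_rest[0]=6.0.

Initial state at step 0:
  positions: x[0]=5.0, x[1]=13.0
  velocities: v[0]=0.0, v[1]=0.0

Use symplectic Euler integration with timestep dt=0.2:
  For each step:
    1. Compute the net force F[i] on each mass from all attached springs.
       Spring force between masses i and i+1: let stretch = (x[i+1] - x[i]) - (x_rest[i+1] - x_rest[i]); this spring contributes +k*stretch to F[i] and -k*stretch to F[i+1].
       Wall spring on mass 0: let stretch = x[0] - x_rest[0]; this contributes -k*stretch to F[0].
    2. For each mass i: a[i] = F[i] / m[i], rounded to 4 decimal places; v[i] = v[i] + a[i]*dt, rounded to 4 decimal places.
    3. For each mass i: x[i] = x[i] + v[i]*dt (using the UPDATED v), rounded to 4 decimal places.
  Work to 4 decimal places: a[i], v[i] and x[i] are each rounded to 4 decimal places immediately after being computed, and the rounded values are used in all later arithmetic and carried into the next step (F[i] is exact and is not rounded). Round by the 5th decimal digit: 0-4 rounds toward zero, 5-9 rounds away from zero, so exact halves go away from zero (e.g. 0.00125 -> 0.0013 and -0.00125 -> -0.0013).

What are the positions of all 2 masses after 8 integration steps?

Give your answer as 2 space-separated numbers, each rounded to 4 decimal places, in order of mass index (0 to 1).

Answer: 7.1874 11.4561

Derivation:
Step 0: x=[5.0000 13.0000] v=[0.0000 0.0000]
Step 1: x=[5.1200 12.9200] v=[0.6000 -0.4000]
Step 2: x=[5.3472 12.7680] v=[1.1360 -0.7600]
Step 3: x=[5.6573 12.5592] v=[1.5507 -1.0442]
Step 4: x=[6.0172 12.3143] v=[1.7996 -1.2246]
Step 5: x=[6.3883 12.0575] v=[1.8556 -1.2840]
Step 6: x=[6.7307 11.8139] v=[1.7118 -1.2178]
Step 7: x=[7.0072 11.6070] v=[1.3823 -1.0344]
Step 8: x=[7.1874 11.4561] v=[0.9008 -0.7544]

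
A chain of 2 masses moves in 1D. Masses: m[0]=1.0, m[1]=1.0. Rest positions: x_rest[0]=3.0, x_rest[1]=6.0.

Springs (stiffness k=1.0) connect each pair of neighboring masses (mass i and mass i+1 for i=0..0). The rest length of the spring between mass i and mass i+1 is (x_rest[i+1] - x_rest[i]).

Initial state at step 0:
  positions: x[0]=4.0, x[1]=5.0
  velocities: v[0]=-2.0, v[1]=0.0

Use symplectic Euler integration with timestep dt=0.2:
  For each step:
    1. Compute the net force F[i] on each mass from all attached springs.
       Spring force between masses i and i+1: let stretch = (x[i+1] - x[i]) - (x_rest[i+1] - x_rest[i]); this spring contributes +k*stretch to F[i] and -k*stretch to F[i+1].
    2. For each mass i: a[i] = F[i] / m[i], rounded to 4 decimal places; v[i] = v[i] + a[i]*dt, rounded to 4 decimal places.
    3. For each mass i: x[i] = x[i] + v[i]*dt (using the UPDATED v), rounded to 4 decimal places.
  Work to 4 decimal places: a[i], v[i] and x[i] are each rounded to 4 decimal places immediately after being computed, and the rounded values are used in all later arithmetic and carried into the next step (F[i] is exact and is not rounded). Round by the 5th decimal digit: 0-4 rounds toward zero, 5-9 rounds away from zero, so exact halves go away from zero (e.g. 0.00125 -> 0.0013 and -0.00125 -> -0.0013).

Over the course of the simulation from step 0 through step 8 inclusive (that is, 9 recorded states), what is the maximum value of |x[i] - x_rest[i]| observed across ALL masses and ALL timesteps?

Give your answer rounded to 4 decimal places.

Answer: 2.8998

Derivation:
Step 0: x=[4.0000 5.0000] v=[-2.0000 0.0000]
Step 1: x=[3.5200 5.0800] v=[-2.4000 0.4000]
Step 2: x=[2.9824 5.2176] v=[-2.6880 0.6880]
Step 3: x=[2.4142 5.3858] v=[-2.8410 0.8410]
Step 4: x=[1.8449 5.5551] v=[-2.8467 0.8467]
Step 5: x=[1.3040 5.6960] v=[-2.7047 0.7047]
Step 6: x=[0.8187 5.7813] v=[-2.4263 0.4263]
Step 7: x=[0.4119 5.7881] v=[-2.0338 0.0338]
Step 8: x=[0.1002 5.6998] v=[-1.5586 -0.4414]
Max displacement = 2.8998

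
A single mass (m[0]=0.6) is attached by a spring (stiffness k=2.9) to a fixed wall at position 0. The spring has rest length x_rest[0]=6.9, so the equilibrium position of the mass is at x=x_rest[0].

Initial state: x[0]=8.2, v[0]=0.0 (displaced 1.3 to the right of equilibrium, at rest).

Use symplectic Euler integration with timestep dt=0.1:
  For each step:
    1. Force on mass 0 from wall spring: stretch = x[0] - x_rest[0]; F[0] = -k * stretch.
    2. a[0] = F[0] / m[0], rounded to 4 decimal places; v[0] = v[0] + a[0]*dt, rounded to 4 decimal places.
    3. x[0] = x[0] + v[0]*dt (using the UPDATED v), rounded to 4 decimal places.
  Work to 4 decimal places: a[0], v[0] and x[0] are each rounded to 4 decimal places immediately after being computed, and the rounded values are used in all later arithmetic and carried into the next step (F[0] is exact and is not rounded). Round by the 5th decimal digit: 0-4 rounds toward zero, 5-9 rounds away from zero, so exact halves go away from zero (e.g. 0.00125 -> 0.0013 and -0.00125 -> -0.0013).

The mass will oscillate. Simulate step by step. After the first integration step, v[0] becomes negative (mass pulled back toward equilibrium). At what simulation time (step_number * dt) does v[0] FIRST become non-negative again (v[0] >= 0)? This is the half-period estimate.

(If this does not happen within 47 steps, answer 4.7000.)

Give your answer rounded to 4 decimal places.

Answer: 1.5000

Derivation:
Step 0: x=[8.2000] v=[0.0000]
Step 1: x=[8.1372] v=[-0.6283]
Step 2: x=[8.0146] v=[-1.2263]
Step 3: x=[7.8381] v=[-1.7650]
Step 4: x=[7.6163] v=[-2.2184]
Step 5: x=[7.3598] v=[-2.5646]
Step 6: x=[7.0811] v=[-2.7868]
Step 7: x=[6.7937] v=[-2.8743]
Step 8: x=[6.5114] v=[-2.8229]
Step 9: x=[6.2479] v=[-2.6351]
Step 10: x=[6.0159] v=[-2.3199]
Step 11: x=[5.8266] v=[-1.8926]
Step 12: x=[5.6892] v=[-1.3738]
Step 13: x=[5.6103] v=[-0.7886]
Step 14: x=[5.5938] v=[-0.1652]
Step 15: x=[5.6404] v=[0.4661]
First v>=0 after going negative at step 15, time=1.5000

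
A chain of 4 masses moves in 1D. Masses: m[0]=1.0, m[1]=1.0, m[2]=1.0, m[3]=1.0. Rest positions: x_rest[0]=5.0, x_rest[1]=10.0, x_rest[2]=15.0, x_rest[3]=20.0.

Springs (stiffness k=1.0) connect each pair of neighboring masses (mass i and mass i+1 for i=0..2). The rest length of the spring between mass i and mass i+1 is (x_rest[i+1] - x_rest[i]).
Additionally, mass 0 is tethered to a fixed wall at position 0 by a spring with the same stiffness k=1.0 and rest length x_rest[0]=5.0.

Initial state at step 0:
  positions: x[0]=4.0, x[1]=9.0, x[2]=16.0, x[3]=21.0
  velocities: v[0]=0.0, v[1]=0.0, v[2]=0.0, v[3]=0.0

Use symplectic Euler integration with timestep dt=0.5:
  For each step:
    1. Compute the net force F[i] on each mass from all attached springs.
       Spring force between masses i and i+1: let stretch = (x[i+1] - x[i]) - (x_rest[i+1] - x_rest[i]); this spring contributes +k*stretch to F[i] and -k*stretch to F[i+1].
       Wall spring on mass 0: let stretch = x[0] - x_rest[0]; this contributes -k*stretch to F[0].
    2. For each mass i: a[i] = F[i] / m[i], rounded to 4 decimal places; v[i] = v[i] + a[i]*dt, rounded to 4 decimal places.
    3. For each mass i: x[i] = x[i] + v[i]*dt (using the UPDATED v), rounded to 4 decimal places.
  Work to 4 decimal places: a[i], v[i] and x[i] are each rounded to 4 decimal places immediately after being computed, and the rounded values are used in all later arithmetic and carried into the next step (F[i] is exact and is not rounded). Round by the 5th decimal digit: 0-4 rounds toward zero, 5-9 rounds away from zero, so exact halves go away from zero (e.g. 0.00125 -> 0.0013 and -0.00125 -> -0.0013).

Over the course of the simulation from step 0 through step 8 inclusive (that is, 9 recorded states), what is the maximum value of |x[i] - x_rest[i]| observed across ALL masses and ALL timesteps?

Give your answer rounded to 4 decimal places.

Step 0: x=[4.0000 9.0000 16.0000 21.0000] v=[0.0000 0.0000 0.0000 0.0000]
Step 1: x=[4.2500 9.5000 15.5000 21.0000] v=[0.5000 1.0000 -1.0000 0.0000]
Step 2: x=[4.7500 10.1875 14.8750 20.8750] v=[1.0000 1.3750 -1.2500 -0.2500]
Step 3: x=[5.4219 10.6875 14.5781 20.5000] v=[1.3438 1.0000 -0.5938 -0.7500]
Step 4: x=[6.0548 10.8438 14.7891 19.8945] v=[1.2657 0.3125 0.4219 -1.2110]
Step 5: x=[6.3712 10.7891 15.2901 19.2627] v=[0.6328 -0.1094 1.0020 -1.2637]
Step 6: x=[6.1993 10.7552 15.6590 18.8877] v=[-0.3439 -0.0679 0.7378 -0.7500]
Step 7: x=[5.6165 10.8083 15.6091 18.9556] v=[-1.1656 0.1061 -0.0998 0.1357]
Step 8: x=[4.9275 10.7636 15.1956 19.4369] v=[-1.3780 -0.0894 -0.8270 0.9625]
Max displacement = 1.3712

Answer: 1.3712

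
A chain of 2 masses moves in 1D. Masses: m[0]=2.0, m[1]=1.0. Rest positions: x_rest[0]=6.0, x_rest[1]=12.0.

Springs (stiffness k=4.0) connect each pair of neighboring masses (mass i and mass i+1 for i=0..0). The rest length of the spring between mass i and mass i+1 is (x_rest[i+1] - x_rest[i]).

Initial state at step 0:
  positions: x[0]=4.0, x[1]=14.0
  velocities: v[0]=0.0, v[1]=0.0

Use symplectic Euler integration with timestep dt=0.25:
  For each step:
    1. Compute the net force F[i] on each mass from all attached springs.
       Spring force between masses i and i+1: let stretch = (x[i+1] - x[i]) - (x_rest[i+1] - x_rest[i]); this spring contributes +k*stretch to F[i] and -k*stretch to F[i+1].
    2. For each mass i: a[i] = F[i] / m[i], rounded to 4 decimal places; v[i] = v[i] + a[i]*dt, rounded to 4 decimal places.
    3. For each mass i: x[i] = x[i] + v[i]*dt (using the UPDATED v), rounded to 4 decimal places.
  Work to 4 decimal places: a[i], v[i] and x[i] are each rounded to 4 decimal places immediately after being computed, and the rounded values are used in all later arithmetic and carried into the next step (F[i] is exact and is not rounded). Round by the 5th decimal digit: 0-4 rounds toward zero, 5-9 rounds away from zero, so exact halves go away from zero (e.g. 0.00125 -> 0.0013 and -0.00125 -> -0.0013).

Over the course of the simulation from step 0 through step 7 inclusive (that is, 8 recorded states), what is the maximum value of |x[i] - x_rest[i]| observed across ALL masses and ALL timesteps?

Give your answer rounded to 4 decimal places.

Step 0: x=[4.0000 14.0000] v=[0.0000 0.0000]
Step 1: x=[4.5000 13.0000] v=[2.0000 -4.0000]
Step 2: x=[5.3125 11.3750] v=[3.2500 -6.5000]
Step 3: x=[6.1328 9.7344] v=[3.2813 -6.5625]
Step 4: x=[6.6533 8.6934] v=[2.0821 -4.1641]
Step 5: x=[6.6789 8.6424] v=[0.1022 -0.2042]
Step 6: x=[6.1999 9.6005] v=[-1.9161 3.8323]
Step 7: x=[5.3960 11.2084] v=[-3.2158 6.4317]
Max displacement = 3.3576

Answer: 3.3576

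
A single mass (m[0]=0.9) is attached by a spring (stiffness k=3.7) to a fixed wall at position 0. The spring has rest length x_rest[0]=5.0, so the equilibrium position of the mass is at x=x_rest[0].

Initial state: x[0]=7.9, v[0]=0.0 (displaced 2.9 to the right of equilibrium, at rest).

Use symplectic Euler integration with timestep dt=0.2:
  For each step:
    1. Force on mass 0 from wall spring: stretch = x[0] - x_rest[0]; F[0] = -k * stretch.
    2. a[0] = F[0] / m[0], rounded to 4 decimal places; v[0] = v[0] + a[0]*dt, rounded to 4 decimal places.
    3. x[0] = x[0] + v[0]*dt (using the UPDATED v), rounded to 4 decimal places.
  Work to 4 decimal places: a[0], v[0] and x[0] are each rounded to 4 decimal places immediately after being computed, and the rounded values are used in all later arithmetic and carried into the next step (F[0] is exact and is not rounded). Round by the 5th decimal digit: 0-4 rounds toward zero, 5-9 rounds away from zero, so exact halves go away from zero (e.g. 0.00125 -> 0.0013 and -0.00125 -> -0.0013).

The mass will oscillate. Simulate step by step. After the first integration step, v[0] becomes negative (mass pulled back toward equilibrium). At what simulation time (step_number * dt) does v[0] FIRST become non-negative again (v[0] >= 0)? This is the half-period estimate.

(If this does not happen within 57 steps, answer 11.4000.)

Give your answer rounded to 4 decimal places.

Step 0: x=[7.9000] v=[0.0000]
Step 1: x=[7.4231] v=[-2.3844]
Step 2: x=[6.5478] v=[-4.3767]
Step 3: x=[5.4179] v=[-5.6493]
Step 4: x=[4.2193] v=[-5.9929]
Step 5: x=[3.1491] v=[-5.3510]
Step 6: x=[2.3833] v=[-3.8291]
Step 7: x=[2.0478] v=[-1.6776]
Step 8: x=[2.1978] v=[0.7498]
First v>=0 after going negative at step 8, time=1.6000

Answer: 1.6000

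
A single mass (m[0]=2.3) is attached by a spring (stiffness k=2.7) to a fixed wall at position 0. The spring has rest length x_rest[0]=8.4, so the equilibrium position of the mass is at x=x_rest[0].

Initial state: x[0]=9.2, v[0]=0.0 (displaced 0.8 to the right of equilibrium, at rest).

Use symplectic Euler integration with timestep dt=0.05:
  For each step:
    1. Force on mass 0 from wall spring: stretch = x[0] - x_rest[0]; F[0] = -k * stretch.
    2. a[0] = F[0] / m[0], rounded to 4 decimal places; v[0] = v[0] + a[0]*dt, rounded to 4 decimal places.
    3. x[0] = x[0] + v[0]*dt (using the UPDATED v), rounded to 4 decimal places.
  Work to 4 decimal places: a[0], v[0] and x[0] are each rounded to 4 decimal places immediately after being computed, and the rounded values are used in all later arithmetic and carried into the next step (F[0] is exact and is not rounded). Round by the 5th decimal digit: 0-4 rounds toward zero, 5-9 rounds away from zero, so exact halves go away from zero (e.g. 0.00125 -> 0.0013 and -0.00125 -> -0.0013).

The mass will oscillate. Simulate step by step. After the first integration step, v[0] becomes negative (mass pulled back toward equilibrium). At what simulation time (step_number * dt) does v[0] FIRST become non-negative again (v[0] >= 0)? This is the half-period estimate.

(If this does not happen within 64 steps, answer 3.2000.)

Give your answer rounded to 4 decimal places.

Step 0: x=[9.2000] v=[0.0000]
Step 1: x=[9.1977] v=[-0.0470]
Step 2: x=[9.1930] v=[-0.0938]
Step 3: x=[9.1860] v=[-0.1403]
Step 4: x=[9.1767] v=[-0.1864]
Step 5: x=[9.1651] v=[-0.2320]
Step 6: x=[9.1513] v=[-0.2769]
Step 7: x=[9.1353] v=[-0.3210]
Step 8: x=[9.1171] v=[-0.3642]
Step 9: x=[9.0968] v=[-0.4063]
Step 10: x=[9.0744] v=[-0.4472]
Step 11: x=[9.0501] v=[-0.4868]
Step 12: x=[9.0239] v=[-0.5250]
Step 13: x=[8.9958] v=[-0.5616]
Step 14: x=[8.9660] v=[-0.5966]
Step 15: x=[8.9345] v=[-0.6298]
Step 16: x=[8.9014] v=[-0.6612]
Step 17: x=[8.8669] v=[-0.6906]
Step 18: x=[8.8310] v=[-0.7180]
Step 19: x=[8.7938] v=[-0.7433]
Step 20: x=[8.7555] v=[-0.7664]
Step 21: x=[8.7161] v=[-0.7873]
Step 22: x=[8.6758] v=[-0.8059]
Step 23: x=[8.6347] v=[-0.8221]
Step 24: x=[8.5929] v=[-0.8359]
Step 25: x=[8.5505] v=[-0.8472]
Step 26: x=[8.5077] v=[-0.8560]
Step 27: x=[8.4646] v=[-0.8623]
Step 28: x=[8.4213] v=[-0.8661]
Step 29: x=[8.3779] v=[-0.8674]
Step 30: x=[8.3346] v=[-0.8661]
Step 31: x=[8.2915] v=[-0.8623]
Step 32: x=[8.2487] v=[-0.8559]
Step 33: x=[8.2064] v=[-0.8470]
Step 34: x=[8.1646] v=[-0.8356]
Step 35: x=[8.1235] v=[-0.8218]
Step 36: x=[8.0832] v=[-0.8056]
Step 37: x=[8.0439] v=[-0.7870]
Step 38: x=[8.0056] v=[-0.7661]
Step 39: x=[7.9685] v=[-0.7430]
Step 40: x=[7.9326] v=[-0.7177]
Step 41: x=[7.8981] v=[-0.6903]
Step 42: x=[7.8651] v=[-0.6608]
Step 43: x=[7.8336] v=[-0.6294]
Step 44: x=[7.8038] v=[-0.5962]
Step 45: x=[7.7757] v=[-0.5612]
Step 46: x=[7.7495] v=[-0.5246]
Step 47: x=[7.7252] v=[-0.4864]
Step 48: x=[7.7029] v=[-0.4468]
Step 49: x=[7.6826] v=[-0.4059]
Step 50: x=[7.6644] v=[-0.3638]
Step 51: x=[7.6484] v=[-0.3206]
Step 52: x=[7.6346] v=[-0.2765]
Step 53: x=[7.6230] v=[-0.2316]
Step 54: x=[7.6137] v=[-0.1860]
Step 55: x=[7.6067] v=[-0.1399]
Step 56: x=[7.6020] v=[-0.0933]
Step 57: x=[7.5997] v=[-0.0465]
Step 58: x=[7.5997] v=[0.0005]
First v>=0 after going negative at step 58, time=2.9000

Answer: 2.9000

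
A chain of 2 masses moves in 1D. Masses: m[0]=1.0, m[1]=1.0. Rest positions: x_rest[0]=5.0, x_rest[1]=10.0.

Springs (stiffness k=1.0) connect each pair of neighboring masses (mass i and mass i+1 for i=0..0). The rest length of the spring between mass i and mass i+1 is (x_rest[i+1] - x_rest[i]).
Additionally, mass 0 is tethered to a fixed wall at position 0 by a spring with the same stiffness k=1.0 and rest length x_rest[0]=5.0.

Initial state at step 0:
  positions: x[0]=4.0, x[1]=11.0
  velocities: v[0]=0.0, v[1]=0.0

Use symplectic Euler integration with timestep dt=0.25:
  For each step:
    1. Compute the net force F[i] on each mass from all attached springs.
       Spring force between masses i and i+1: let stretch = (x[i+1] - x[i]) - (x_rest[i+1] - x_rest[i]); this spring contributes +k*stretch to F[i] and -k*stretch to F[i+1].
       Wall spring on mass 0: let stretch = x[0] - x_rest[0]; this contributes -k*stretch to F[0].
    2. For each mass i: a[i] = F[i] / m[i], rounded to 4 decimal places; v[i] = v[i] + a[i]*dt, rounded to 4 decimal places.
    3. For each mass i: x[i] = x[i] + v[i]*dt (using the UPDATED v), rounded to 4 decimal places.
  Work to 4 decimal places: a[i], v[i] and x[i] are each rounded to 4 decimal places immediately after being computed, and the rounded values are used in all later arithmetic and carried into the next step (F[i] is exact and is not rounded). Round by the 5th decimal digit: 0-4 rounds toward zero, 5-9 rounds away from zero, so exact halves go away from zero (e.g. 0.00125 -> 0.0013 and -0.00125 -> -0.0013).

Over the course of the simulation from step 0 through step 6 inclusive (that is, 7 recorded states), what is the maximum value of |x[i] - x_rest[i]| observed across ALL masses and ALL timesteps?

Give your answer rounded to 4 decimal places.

Step 0: x=[4.0000 11.0000] v=[0.0000 0.0000]
Step 1: x=[4.1875 10.8750] v=[0.7500 -0.5000]
Step 2: x=[4.5313 10.6445] v=[1.3750 -0.9219]
Step 3: x=[4.9739 10.3445] v=[1.7705 -1.2002]
Step 4: x=[5.4413 10.0213] v=[1.8697 -1.2929]
Step 5: x=[5.8549 9.7243] v=[1.6544 -1.1879]
Step 6: x=[6.1444 9.4980] v=[1.1580 -0.9053]
Max displacement = 1.1444

Answer: 1.1444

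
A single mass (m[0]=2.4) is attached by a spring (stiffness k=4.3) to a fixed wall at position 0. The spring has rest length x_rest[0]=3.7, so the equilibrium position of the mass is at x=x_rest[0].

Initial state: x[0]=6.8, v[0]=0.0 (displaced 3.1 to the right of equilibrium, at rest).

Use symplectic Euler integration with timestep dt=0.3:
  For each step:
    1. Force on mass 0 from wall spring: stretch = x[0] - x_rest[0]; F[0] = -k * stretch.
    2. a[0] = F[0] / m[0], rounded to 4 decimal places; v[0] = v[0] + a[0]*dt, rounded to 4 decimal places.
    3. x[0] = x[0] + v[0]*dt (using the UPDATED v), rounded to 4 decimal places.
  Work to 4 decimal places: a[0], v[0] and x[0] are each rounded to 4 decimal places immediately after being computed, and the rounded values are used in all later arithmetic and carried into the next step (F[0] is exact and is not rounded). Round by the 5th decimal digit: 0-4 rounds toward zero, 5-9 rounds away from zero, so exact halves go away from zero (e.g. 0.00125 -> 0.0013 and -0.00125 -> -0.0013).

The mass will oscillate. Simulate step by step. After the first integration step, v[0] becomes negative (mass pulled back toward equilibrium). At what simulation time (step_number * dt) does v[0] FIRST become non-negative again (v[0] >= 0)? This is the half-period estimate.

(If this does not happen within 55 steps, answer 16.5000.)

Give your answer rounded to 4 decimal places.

Step 0: x=[6.8000] v=[0.0000]
Step 1: x=[6.3001] v=[-1.6663]
Step 2: x=[5.3809] v=[-3.0639]
Step 3: x=[4.1907] v=[-3.9674]
Step 4: x=[2.9213] v=[-4.2312]
Step 5: x=[1.7775] v=[-3.8126]
Step 6: x=[0.9437] v=[-2.7793]
Step 7: x=[0.5544] v=[-1.2978]
Step 8: x=[0.6723] v=[0.3930]
First v>=0 after going negative at step 8, time=2.4000

Answer: 2.4000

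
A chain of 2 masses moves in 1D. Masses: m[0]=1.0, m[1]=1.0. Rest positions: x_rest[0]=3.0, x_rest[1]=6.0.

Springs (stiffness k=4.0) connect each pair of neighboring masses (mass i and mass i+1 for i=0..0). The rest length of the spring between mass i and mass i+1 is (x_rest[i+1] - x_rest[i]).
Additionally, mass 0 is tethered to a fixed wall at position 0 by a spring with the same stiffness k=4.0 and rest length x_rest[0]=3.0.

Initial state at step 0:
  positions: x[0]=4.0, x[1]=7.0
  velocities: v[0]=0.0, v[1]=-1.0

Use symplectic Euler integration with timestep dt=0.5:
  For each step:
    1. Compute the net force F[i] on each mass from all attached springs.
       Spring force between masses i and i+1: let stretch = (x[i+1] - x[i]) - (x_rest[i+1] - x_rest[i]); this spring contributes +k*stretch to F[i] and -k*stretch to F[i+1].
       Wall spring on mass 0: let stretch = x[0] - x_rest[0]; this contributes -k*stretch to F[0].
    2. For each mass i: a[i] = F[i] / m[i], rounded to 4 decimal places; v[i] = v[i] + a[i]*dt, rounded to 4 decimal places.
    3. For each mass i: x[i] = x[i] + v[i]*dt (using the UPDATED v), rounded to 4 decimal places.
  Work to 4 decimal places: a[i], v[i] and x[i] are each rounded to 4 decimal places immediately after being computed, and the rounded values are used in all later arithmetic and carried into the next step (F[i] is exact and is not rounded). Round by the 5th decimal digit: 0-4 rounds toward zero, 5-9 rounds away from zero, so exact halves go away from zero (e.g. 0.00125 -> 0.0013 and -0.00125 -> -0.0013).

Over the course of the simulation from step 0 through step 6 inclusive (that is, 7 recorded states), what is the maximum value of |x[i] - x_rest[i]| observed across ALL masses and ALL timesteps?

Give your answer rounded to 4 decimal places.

Step 0: x=[4.0000 7.0000] v=[0.0000 -1.0000]
Step 1: x=[3.0000 6.5000] v=[-2.0000 -1.0000]
Step 2: x=[2.5000 5.5000] v=[-1.0000 -2.0000]
Step 3: x=[2.5000 4.5000] v=[0.0000 -2.0000]
Step 4: x=[2.0000 4.5000] v=[-1.0000 0.0000]
Step 5: x=[2.0000 5.0000] v=[0.0000 1.0000]
Step 6: x=[3.0000 5.5000] v=[2.0000 1.0000]
Max displacement = 1.5000

Answer: 1.5000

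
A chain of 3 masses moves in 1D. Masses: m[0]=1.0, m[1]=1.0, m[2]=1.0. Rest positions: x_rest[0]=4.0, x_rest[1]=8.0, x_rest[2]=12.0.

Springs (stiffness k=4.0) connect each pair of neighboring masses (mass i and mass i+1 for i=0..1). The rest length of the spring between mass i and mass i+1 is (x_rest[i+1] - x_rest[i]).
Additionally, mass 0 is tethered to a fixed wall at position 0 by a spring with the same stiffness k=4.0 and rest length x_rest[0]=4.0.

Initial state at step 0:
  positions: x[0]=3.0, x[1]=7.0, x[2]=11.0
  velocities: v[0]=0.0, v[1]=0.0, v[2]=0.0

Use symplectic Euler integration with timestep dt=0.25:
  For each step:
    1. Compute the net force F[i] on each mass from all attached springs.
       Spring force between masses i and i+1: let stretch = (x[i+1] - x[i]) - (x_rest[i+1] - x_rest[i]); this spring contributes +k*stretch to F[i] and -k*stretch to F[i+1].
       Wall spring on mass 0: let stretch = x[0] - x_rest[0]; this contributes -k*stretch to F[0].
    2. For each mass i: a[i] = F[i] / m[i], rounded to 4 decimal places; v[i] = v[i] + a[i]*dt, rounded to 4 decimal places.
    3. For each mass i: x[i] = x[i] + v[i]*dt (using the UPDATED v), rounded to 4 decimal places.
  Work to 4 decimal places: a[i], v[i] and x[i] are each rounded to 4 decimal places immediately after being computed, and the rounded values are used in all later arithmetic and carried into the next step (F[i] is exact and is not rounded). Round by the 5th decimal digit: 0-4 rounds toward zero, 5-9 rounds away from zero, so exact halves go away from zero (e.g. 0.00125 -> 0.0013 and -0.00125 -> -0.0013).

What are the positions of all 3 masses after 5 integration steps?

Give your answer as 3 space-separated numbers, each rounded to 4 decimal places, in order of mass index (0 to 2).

Step 0: x=[3.0000 7.0000 11.0000] v=[0.0000 0.0000 0.0000]
Step 1: x=[3.2500 7.0000 11.0000] v=[1.0000 0.0000 0.0000]
Step 2: x=[3.6250 7.0625 11.0000] v=[1.5000 0.2500 0.0000]
Step 3: x=[3.9531 7.2500 11.0156] v=[1.3125 0.7500 0.0625]
Step 4: x=[4.1172 7.5547 11.0898] v=[0.6563 1.2187 0.2969]
Step 5: x=[4.1114 7.8838 11.2803] v=[-0.0234 1.3163 0.7618]

Answer: 4.1114 7.8838 11.2803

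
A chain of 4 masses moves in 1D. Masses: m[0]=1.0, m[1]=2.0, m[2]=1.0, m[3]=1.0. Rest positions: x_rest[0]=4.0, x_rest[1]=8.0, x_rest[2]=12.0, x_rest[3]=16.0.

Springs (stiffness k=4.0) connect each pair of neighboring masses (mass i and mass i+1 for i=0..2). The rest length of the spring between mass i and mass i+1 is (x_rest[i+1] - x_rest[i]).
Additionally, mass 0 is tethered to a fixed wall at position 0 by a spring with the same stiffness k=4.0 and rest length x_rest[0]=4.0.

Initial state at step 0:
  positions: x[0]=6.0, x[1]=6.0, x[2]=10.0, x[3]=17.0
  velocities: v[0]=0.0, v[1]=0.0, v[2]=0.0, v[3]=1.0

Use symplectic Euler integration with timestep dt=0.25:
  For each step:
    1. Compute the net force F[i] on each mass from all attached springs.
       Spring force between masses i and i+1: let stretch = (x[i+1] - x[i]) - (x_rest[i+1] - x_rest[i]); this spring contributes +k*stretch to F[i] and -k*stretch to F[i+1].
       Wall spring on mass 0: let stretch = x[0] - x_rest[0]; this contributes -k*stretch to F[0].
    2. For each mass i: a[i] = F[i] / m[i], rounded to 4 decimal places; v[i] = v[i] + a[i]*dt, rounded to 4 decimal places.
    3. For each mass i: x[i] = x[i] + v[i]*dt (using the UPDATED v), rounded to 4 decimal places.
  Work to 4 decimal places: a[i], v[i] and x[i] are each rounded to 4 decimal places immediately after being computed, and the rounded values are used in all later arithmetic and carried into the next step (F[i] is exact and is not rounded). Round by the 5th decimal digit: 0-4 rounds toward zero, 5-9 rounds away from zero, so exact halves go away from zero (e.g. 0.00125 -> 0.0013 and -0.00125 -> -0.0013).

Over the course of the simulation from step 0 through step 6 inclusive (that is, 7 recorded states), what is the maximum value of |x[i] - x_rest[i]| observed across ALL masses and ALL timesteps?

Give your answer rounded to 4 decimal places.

Answer: 3.1172

Derivation:
Step 0: x=[6.0000 6.0000 10.0000 17.0000] v=[0.0000 0.0000 0.0000 1.0000]
Step 1: x=[4.5000 6.5000 10.7500 16.5000] v=[-6.0000 2.0000 3.0000 -2.0000]
Step 2: x=[2.3750 7.2813 11.8750 15.5625] v=[-8.5000 3.1250 4.5000 -3.7500]
Step 3: x=[0.8828 8.0235 12.7735 14.7031] v=[-5.9687 2.9687 3.5938 -3.4375]
Step 4: x=[0.9551 8.4669 12.9669 14.3613] v=[0.2892 1.7734 0.7734 -1.3671]
Step 5: x=[2.6666 8.5338 12.3839 14.6709] v=[6.8459 0.2675 -2.3322 1.2385]
Step 6: x=[5.1782 8.3485 11.4101 15.4088] v=[10.0465 -0.7411 -3.8953 2.9515]
Max displacement = 3.1172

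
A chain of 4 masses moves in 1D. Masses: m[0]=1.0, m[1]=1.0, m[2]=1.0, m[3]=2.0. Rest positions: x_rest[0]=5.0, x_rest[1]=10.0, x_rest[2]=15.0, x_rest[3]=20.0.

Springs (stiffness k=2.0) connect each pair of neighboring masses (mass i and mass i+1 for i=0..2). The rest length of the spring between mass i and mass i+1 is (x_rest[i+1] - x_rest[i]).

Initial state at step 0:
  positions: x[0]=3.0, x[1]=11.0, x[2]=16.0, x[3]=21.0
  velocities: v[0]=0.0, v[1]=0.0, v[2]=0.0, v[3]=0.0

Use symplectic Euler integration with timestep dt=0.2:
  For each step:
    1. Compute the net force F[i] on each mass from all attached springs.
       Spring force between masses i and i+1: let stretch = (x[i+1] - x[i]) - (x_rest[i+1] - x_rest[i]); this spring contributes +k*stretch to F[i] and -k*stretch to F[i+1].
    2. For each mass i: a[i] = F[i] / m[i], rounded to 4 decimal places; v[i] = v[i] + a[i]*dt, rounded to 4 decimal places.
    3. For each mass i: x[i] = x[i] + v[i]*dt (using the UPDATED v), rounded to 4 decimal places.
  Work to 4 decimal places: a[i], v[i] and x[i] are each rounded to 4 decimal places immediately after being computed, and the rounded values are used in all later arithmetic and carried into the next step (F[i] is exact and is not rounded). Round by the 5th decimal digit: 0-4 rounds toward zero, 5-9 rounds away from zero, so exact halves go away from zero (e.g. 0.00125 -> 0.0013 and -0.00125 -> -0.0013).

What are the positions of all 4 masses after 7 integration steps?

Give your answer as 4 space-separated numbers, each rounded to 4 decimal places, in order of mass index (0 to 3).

Answer: 6.2365 9.1472 14.8411 20.8877

Derivation:
Step 0: x=[3.0000 11.0000 16.0000 21.0000] v=[0.0000 0.0000 0.0000 0.0000]
Step 1: x=[3.2400 10.7600 16.0000 21.0000] v=[1.2000 -1.2000 0.0000 0.0000]
Step 2: x=[3.6816 10.3376 15.9808 21.0000] v=[2.2080 -2.1120 -0.0960 0.0000]
Step 3: x=[4.2557 9.8342 15.9117 20.9992] v=[2.8704 -2.5171 -0.3456 -0.0038]
Step 4: x=[4.8761 9.3707 15.7634 20.9949] v=[3.1018 -2.3175 -0.7416 -0.0213]
Step 5: x=[5.4560 9.0590 15.5222 20.9814] v=[2.8996 -1.5583 -1.2061 -0.0676]
Step 6: x=[5.9242 8.9762 15.2007 20.9495] v=[2.3408 -0.4142 -1.6077 -0.1594]
Step 7: x=[6.2365 9.1472 14.8411 20.8877] v=[1.5616 0.8548 -1.7980 -0.3092]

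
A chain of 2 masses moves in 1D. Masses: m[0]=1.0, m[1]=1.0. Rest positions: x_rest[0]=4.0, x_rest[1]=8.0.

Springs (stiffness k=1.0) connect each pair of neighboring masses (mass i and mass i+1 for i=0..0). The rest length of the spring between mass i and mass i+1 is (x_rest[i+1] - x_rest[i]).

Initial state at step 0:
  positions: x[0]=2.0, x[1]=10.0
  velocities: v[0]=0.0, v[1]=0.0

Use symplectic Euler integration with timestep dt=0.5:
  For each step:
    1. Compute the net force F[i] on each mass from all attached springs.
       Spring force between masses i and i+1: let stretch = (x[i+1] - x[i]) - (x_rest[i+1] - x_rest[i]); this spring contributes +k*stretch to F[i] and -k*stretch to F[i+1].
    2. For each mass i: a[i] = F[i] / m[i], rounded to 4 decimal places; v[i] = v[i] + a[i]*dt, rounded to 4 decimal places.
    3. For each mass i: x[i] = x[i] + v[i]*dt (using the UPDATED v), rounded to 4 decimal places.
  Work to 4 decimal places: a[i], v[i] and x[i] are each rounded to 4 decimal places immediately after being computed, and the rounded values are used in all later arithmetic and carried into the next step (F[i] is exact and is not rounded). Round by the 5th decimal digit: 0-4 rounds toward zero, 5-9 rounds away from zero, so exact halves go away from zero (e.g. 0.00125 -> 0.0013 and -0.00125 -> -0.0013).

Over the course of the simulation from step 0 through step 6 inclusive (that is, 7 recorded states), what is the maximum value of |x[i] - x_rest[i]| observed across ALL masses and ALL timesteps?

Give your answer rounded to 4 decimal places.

Answer: 2.1250

Derivation:
Step 0: x=[2.0000 10.0000] v=[0.0000 0.0000]
Step 1: x=[3.0000 9.0000] v=[2.0000 -2.0000]
Step 2: x=[4.5000 7.5000] v=[3.0000 -3.0000]
Step 3: x=[5.7500 6.2500] v=[2.5000 -2.5000]
Step 4: x=[6.1250 5.8750] v=[0.7500 -0.7500]
Step 5: x=[5.4375 6.5625] v=[-1.3750 1.3750]
Step 6: x=[4.0313 7.9688] v=[-2.8125 2.8125]
Max displacement = 2.1250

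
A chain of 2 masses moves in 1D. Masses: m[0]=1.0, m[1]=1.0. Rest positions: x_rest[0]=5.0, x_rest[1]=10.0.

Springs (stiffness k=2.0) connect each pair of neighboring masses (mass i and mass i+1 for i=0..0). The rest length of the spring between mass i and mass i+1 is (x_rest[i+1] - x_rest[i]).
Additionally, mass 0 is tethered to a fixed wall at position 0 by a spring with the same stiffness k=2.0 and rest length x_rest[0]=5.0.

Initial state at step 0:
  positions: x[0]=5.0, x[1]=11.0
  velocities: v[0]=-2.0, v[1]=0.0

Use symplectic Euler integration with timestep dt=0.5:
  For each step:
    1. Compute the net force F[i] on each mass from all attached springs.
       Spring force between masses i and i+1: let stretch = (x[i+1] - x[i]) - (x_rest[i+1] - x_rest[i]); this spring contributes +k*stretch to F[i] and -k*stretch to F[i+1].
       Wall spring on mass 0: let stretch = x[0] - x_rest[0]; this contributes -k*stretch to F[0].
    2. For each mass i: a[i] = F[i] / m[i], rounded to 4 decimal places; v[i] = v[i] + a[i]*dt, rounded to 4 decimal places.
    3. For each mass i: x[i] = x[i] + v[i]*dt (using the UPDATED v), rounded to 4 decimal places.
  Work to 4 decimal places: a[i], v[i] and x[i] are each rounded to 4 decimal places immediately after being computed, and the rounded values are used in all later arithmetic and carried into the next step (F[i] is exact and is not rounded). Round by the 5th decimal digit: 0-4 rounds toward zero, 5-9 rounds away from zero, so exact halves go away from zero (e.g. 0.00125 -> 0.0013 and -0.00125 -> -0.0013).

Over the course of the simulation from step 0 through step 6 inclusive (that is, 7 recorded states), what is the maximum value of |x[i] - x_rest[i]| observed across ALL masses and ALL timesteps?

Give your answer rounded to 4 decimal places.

Step 0: x=[5.0000 11.0000] v=[-2.0000 0.0000]
Step 1: x=[4.5000 10.5000] v=[-1.0000 -1.0000]
Step 2: x=[4.7500 9.5000] v=[0.5000 -2.0000]
Step 3: x=[5.0000 8.6250] v=[0.5000 -1.7500]
Step 4: x=[4.5625 8.4375] v=[-0.8750 -0.3750]
Step 5: x=[3.7813 8.8125] v=[-1.5625 0.7500]
Step 6: x=[3.6250 9.1719] v=[-0.3126 0.7188]
Max displacement = 1.5625

Answer: 1.5625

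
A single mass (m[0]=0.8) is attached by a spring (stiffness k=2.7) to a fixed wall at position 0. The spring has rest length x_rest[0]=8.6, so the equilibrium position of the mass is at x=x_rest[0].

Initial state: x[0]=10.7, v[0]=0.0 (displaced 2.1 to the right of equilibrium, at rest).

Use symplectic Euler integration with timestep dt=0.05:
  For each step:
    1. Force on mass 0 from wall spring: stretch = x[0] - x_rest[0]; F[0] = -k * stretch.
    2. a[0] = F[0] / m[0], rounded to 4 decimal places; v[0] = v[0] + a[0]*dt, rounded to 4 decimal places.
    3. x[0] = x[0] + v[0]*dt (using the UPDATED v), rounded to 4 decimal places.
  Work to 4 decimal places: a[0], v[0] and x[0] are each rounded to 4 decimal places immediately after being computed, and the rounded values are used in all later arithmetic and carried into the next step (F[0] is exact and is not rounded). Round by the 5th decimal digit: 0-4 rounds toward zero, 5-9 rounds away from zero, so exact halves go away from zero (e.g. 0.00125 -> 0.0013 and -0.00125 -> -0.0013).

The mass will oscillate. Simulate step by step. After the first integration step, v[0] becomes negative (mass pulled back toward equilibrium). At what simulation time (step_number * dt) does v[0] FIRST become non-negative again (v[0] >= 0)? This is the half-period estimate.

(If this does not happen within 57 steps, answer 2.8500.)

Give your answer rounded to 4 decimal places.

Step 0: x=[10.7000] v=[0.0000]
Step 1: x=[10.6823] v=[-0.3544]
Step 2: x=[10.6470] v=[-0.7058]
Step 3: x=[10.5944] v=[-1.0512]
Step 4: x=[10.5250] v=[-1.3878]
Step 5: x=[10.4394] v=[-1.7126]
Step 6: x=[10.3383] v=[-2.0230]
Step 7: x=[10.2225] v=[-2.3163]
Step 8: x=[10.0930] v=[-2.5901]
Step 9: x=[9.9509] v=[-2.8420]
Step 10: x=[9.7974] v=[-3.0700]
Step 11: x=[9.6338] v=[-3.2721]
Step 12: x=[9.4615] v=[-3.4466]
Step 13: x=[9.2819] v=[-3.5920]
Step 14: x=[9.0965] v=[-3.7071]
Step 15: x=[8.9070] v=[-3.7909]
Step 16: x=[8.7149] v=[-3.8427]
Step 17: x=[8.5218] v=[-3.8621]
Step 18: x=[8.3294] v=[-3.8489]
Step 19: x=[8.1392] v=[-3.8032]
Step 20: x=[7.9529] v=[-3.7254]
Step 21: x=[7.7721] v=[-3.6162]
Step 22: x=[7.5983] v=[-3.4765]
Step 23: x=[7.4329] v=[-3.3075]
Step 24: x=[7.2774] v=[-3.1106]
Step 25: x=[7.1330] v=[-2.8874]
Step 26: x=[7.0010] v=[-2.6398]
Step 27: x=[6.8825] v=[-2.3700]
Step 28: x=[6.7785] v=[-2.0802]
Step 29: x=[6.6899] v=[-1.7728]
Step 30: x=[6.6174] v=[-1.4505]
Step 31: x=[6.5616] v=[-1.1159]
Step 32: x=[6.5230] v=[-0.7719]
Step 33: x=[6.5019] v=[-0.4214]
Step 34: x=[6.4985] v=[-0.0673]
Step 35: x=[6.5129] v=[0.2873]
First v>=0 after going negative at step 35, time=1.7500

Answer: 1.7500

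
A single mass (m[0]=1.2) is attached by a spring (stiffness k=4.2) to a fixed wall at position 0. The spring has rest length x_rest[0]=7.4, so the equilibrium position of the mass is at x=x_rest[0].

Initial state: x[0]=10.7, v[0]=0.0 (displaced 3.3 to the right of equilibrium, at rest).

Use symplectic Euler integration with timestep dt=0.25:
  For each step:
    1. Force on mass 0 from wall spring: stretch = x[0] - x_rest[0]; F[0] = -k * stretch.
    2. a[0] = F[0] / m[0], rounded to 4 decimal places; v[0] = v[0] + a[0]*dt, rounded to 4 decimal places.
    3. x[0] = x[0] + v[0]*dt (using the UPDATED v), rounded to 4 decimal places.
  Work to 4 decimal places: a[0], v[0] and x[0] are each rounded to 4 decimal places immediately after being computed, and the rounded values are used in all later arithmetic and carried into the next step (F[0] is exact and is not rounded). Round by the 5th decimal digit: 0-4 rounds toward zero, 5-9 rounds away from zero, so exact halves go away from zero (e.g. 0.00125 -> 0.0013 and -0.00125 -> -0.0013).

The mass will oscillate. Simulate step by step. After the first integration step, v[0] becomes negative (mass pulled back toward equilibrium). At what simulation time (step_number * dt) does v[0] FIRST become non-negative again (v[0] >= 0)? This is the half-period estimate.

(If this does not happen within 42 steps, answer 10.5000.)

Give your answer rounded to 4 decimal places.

Step 0: x=[10.7000] v=[0.0000]
Step 1: x=[9.9781] v=[-2.8875]
Step 2: x=[8.6923] v=[-5.1434]
Step 3: x=[7.1238] v=[-6.2742]
Step 4: x=[5.6157] v=[-6.0325]
Step 5: x=[4.4979] v=[-4.4712]
Step 6: x=[4.0149] v=[-1.9319]
Step 7: x=[4.2724] v=[1.0301]
First v>=0 after going negative at step 7, time=1.7500

Answer: 1.7500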